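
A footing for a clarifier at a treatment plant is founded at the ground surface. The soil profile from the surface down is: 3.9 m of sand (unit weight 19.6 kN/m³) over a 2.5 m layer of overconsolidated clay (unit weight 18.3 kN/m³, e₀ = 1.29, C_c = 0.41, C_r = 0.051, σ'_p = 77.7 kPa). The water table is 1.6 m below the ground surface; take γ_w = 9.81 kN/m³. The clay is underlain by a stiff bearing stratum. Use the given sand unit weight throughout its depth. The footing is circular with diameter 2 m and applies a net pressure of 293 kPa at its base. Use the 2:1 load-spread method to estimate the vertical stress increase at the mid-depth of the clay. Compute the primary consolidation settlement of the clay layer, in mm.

Mid-depth of clay below the ground surface: z = 3.9 + 2.5/2 = 5.15 m.
Total vertical stress at mid-clay: σ_v = 19.6×3.9 + 18.3×1.25 = 99.315 kPa.
Pore pressure: u = 9.81×(5.15 − 1.6) = 34.825 kPa.
Initial effective stress: σ'_0 = σ_v − u = 99.315 − 34.825 = 64.49 kPa.
Stress increase at mid-clay by the 2:1 spreading method:
Δσ ≈ qD²/(D+z)² = 293×2²/(2+5.15)² = 22.925 kPa
Final effective stress: σ'_f = 64.49 + 22.925 = 87.415 kPa.
σ'_f = 87.415 > σ'_p = 77.7 kPa, so the stress path crosses the preconsolidation pressure — recompression up to σ'_p, then virgin compression beyond:
S_c = H/(1+e₀)·[C_r·log₁₀(σ'_p/σ'_0) + C_c·log₁₀(σ'_f/σ'_p)]
    = 2.5/2.29 × [0.051×log₁₀(77.7/64.49) + 0.41×log₁₀(87.415/77.7)]
    = 1.0917 × [0.0041274 + 0.020978] = 0.02741 m

S_c ≈ 27.4 mm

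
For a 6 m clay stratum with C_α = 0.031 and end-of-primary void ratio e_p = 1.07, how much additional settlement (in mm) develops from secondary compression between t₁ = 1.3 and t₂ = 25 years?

S_s ≈ 115 mm

Secondary compression: S_s = C_α·H/(1+e_p)·log₁₀(t₂/t₁)
S_s = 0.031×6/(1+1.07)×log₁₀(25/1.3)
    = 0.08986 × 1.284 = 0.1154 m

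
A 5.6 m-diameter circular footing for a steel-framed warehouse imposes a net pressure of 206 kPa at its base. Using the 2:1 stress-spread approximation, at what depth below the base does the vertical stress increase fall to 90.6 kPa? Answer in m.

z ≈ 2.84 m

2:1 spreading — at depth z the loaded area has grown by z in each plan dimension:
qD²/(D+z)² = Δσ_z ⇒ z = D(√(q/Δσ_z) − 1) = 5.6×(√(206/90.6) − 1) = 2.844 m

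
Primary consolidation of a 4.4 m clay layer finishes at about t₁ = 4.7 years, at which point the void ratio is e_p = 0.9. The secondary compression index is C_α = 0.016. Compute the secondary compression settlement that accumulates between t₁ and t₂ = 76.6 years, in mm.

S_s ≈ 44.9 mm

Secondary compression: S_s = C_α·H/(1+e_p)·log₁₀(t₂/t₁)
S_s = 0.016×4.4/(1+0.9)×log₁₀(76.6/4.7)
    = 0.03705 × 1.212 = 0.04491 m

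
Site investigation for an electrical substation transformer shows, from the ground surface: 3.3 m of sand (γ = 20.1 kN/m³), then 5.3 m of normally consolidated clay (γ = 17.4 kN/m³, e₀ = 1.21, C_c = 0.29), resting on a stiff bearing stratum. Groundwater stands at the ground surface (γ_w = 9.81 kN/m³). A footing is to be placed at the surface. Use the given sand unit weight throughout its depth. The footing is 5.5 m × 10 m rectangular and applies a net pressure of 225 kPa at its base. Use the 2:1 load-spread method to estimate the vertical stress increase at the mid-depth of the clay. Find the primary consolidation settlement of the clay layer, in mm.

Mid-depth of clay below the ground surface: z = 3.3 + 5.3/2 = 5.95 m.
Total vertical stress at mid-clay: σ_v = 20.1×3.3 + 17.4×2.65 = 112.44 kPa.
Pore pressure: u = 9.81×(5.95 − 0) = 58.37 kPa.
Initial effective stress: σ'_0 = σ_v − u = 112.44 − 58.37 = 54.07 kPa.
Stress increase at mid-clay by the 2:1 spreading method:
Δσ = qBL/((B+z)(L+z)) = 225×5.5×10/((5.5+5.95)(10+5.95)) = 67.761 kPa
Final effective stress: σ'_f = σ'_0 + Δσ = 54.07 + 67.761 = 121.83 kPa.
Normally consolidated clay, so the full stress increment lies on the virgin compression line:
S_c = C_c·H/(1+e₀)·log₁₀(σ'_f/σ'_0) = 0.29×5.3/(1+1.21)×log₁₀(121.83/54.07)
    = 0.69548 × 0.3528 = 0.2454 m

S_c ≈ 245 mm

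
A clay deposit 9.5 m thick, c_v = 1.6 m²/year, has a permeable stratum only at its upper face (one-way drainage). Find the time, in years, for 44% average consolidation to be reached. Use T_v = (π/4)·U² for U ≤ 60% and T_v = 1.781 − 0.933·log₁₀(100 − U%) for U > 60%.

Drainage path length: H_d = H = 9.5 m (single drainage).
U ≤ 60%: T_v = (π/4)·U² = (π/4)×0.44² = 0.15205.
t = T_v·H_d²/c_v = 0.15205×9.5²/1.6 = 8.577 years.

t ≈ 8.58 years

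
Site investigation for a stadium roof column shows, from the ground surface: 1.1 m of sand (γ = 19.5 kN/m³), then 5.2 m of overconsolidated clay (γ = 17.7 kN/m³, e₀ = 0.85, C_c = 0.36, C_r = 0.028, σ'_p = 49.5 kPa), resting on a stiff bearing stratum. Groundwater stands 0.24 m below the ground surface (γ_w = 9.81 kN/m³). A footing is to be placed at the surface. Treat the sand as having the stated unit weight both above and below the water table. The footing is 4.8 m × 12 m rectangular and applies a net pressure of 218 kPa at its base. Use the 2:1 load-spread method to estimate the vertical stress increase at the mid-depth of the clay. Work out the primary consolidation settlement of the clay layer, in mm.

Mid-depth of clay below the ground surface: z = 1.1 + 5.2/2 = 3.7 m.
Total vertical stress at mid-clay: σ_v = 19.5×1.1 + 17.7×2.6 = 67.47 kPa.
Pore pressure: u = 9.81×(3.7 − 0.24) = 33.943 kPa.
Initial effective stress: σ'_0 = σ_v − u = 67.47 − 33.943 = 33.527 kPa.
Stress increase at mid-clay by the 2:1 spreading method:
Δσ = qBL/((B+z)(L+z)) = 218×4.8×12/((4.8+3.7)(12+3.7)) = 94.094 kPa
Final effective stress: σ'_f = 33.527 + 94.094 = 127.62 kPa.
σ'_f = 127.62 > σ'_p = 49.5 kPa, so the stress path crosses the preconsolidation pressure — recompression up to σ'_p, then virgin compression beyond:
S_c = H/(1+e₀)·[C_r·log₁₀(σ'_p/σ'_0) + C_c·log₁₀(σ'_f/σ'_p)]
    = 5.2/1.85 × [0.028×log₁₀(49.5/33.527) + 0.36×log₁₀(127.62/49.5)]
    = 2.8108 × [0.0047379 + 0.14807] = 0.4295 m

S_c ≈ 430 mm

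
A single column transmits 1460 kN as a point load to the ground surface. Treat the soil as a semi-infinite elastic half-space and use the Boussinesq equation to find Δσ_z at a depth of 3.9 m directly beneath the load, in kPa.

Boussinesq vertical stress below a point load on an elastic half-space:
Δσ_z = 3P/(2πz²) · [1 + (r/z)²]^(−5/2)
r/z = 0/3.9 = 0; [1+(r/z)²]^(−5/2) = 1.
Δσ_z = 3×1460/(2π×3.9²) × 1 = 45.832 × 1 = 45.83 kPa

Δσ_z ≈ 45.8 kPa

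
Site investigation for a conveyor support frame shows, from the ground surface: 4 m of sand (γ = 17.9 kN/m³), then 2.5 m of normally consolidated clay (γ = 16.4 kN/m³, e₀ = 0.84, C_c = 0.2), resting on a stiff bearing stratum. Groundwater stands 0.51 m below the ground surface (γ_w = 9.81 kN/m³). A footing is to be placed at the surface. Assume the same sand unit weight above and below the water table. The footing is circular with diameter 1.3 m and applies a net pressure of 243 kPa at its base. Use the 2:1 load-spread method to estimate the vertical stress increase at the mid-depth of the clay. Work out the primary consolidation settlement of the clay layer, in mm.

Mid-depth of clay below the ground surface: z = 4 + 2.5/2 = 5.25 m.
Total vertical stress at mid-clay: σ_v = 17.9×4 + 16.4×1.25 = 92.1 kPa.
Pore pressure: u = 9.81×(5.25 − 0.51) = 46.499 kPa.
Initial effective stress: σ'_0 = σ_v − u = 92.1 − 46.499 = 45.601 kPa.
Stress increase at mid-clay by the 2:1 spreading method:
Δσ ≈ qD²/(D+z)² = 243×1.3²/(1.3+5.25)² = 9.5722 kPa
Final effective stress: σ'_f = σ'_0 + Δσ = 45.601 + 9.5722 = 55.173 kPa.
Normally consolidated clay, so the full stress increment lies on the virgin compression line:
S_c = C_c·H/(1+e₀)·log₁₀(σ'_f/σ'_0) = 0.2×2.5/(1+0.84)×log₁₀(55.173/45.601)
    = 0.27174 × 0.082752 = 0.02249 m

S_c ≈ 22.5 mm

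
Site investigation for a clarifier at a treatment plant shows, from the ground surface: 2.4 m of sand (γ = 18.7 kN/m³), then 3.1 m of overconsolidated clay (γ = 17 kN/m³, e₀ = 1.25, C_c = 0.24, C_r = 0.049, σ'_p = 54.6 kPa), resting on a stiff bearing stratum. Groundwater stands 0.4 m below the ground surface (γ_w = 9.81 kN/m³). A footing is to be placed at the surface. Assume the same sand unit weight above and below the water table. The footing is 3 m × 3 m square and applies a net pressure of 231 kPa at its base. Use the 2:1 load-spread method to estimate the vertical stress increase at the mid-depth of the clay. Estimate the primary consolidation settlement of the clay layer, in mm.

Mid-depth of clay below the ground surface: z = 2.4 + 3.1/2 = 3.95 m.
Total vertical stress at mid-clay: σ_v = 18.7×2.4 + 17×1.55 = 71.23 kPa.
Pore pressure: u = 9.81×(3.95 − 0.4) = 34.825 kPa.
Initial effective stress: σ'_0 = σ_v − u = 71.23 − 34.825 = 36.405 kPa.
Stress increase at mid-clay by the 2:1 spreading method:
Δσ = qBL/((B+z)(L+z)) = 231×3×3/((3+3.95)(3+3.95)) = 43.041 kPa
Final effective stress: σ'_f = 36.405 + 43.041 = 79.446 kPa.
σ'_f = 79.446 > σ'_p = 54.6 kPa, so the stress path crosses the preconsolidation pressure — recompression up to σ'_p, then virgin compression beyond:
S_c = H/(1+e₀)·[C_r·log₁₀(σ'_p/σ'_0) + C_c·log₁₀(σ'_f/σ'_p)]
    = 3.1/2.25 × [0.049×log₁₀(54.6/36.405) + 0.24×log₁₀(79.446/54.6)]
    = 1.3778 × [0.0086255 + 0.039091] = 0.06574 m

S_c ≈ 65.7 mm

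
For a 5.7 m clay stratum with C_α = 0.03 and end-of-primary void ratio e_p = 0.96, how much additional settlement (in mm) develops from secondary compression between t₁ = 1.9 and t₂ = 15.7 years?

S_s ≈ 80 mm

Secondary compression: S_s = C_α·H/(1+e_p)·log₁₀(t₂/t₁)
S_s = 0.03×5.7/(1+0.96)×log₁₀(15.7/1.9)
    = 0.08724 × 0.9171 = 0.08002 m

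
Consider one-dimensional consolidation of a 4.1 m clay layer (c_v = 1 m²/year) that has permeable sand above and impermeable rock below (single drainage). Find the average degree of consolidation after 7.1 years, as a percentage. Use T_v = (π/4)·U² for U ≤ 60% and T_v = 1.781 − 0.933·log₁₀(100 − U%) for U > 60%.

U ≈ 71.4 %

Drainage path length: H_d = H = 4.1 m (single drainage).
T_v = c_v·t/H_d² = 1×7.1/4.1² = 0.42237.
T_v = 0.42237 corresponds to the U > 60% branch:
U = 1 − 10^((1.781 − T_v)/0.933)/100 = 0.7141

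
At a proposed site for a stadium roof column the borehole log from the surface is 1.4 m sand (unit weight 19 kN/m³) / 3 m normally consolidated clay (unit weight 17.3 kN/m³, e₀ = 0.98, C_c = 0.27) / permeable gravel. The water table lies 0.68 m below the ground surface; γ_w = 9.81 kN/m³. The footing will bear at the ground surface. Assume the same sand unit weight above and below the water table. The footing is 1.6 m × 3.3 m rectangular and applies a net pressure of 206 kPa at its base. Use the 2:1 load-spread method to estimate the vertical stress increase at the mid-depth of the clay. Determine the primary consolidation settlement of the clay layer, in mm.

S_c ≈ 145 mm

Mid-depth of clay below the ground surface: z = 1.4 + 3/2 = 2.9 m.
Total vertical stress at mid-clay: σ_v = 19×1.4 + 17.3×1.5 = 52.55 kPa.
Pore pressure: u = 9.81×(2.9 − 0.68) = 21.778 kPa.
Initial effective stress: σ'_0 = σ_v − u = 52.55 − 21.778 = 30.772 kPa.
Stress increase at mid-clay by the 2:1 spreading method:
Δσ = qBL/((B+z)(L+z)) = 206×1.6×3.3/((1.6+2.9)(3.3+2.9)) = 38.985 kPa
Final effective stress: σ'_f = σ'_0 + Δσ = 30.772 + 38.985 = 69.757 kPa.
Normally consolidated clay, so the full stress increment lies on the virgin compression line:
S_c = C_c·H/(1+e₀)·log₁₀(σ'_f/σ'_0) = 0.27×3/(1+0.98)×log₁₀(69.757/30.772)
    = 0.40909 × 0.35543 = 0.1454 m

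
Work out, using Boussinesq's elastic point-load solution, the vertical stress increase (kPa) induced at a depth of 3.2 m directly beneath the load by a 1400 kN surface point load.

Δσ_z ≈ 65.3 kPa

Boussinesq vertical stress below a point load on an elastic half-space:
Δσ_z = 3P/(2πz²) · [1 + (r/z)²]^(−5/2)
r/z = 0/3.2 = 0; [1+(r/z)²]^(−5/2) = 1.
Δσ_z = 3×1400/(2π×3.2²) × 1 = 65.278 × 1 = 65.28 kPa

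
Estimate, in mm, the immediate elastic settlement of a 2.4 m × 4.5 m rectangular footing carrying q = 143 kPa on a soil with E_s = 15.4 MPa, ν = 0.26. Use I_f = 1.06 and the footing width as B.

S_e ≈ 22 mm

Immediate (elastic) settlement: S_e = q·B·(1−ν²)/E_s · I_f.
E_s = 15.4 MPa = 15400 kPa.
S_e = 143 × 2.4 × (1 − 0.26²) / 15400 × 1.06
    = 143 × 2.4 × 0.9324 / 15400 × 1.06
    = 0.02203 m = 22.03 mm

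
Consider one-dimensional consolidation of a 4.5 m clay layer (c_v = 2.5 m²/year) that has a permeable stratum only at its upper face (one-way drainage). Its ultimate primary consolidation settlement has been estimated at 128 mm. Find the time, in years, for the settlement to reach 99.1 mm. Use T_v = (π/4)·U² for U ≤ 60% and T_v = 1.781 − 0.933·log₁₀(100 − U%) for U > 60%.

Drainage path length: H_d = H = 4.5 m (single drainage).
U = S(t)/S_ult = 99.1/128 = 0.7742.
U > 60%: T_v = 1.781 − 0.933·log₁₀(100 − 77.422) = 0.51801.
t = T_v·H_d²/c_v = 0.51801×4.5²/2.5 = 4.196 years.

t ≈ 4.2 years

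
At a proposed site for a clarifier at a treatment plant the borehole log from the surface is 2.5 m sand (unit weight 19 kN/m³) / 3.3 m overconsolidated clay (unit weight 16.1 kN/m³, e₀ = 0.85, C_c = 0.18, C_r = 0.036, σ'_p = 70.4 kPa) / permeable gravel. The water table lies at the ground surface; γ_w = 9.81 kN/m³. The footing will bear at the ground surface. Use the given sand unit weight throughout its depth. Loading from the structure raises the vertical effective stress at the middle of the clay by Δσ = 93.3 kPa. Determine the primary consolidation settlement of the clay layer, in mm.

Mid-depth of clay below the ground surface: z = 2.5 + 3.3/2 = 4.15 m.
Total vertical stress at mid-clay: σ_v = 19×2.5 + 16.1×1.65 = 74.065 kPa.
Pore pressure: u = 9.81×(4.15 − 0) = 40.712 kPa.
Initial effective stress: σ'_0 = σ_v − u = 74.065 − 40.712 = 33.353 kPa.
Final effective stress: σ'_f = 33.353 + 93.3 = 126.65 kPa.
σ'_f = 126.65 > σ'_p = 70.4 kPa, so the stress path crosses the preconsolidation pressure — recompression up to σ'_p, then virgin compression beyond:
S_c = H/(1+e₀)·[C_r·log₁₀(σ'_p/σ'_0) + C_c·log₁₀(σ'_f/σ'_p)]
    = 3.3/1.85 × [0.036×log₁₀(70.4/33.353) + 0.18×log₁₀(126.65/70.4)]
    = 1.7838 × [0.01168 + 0.045906] = 0.1027 m

S_c ≈ 103 mm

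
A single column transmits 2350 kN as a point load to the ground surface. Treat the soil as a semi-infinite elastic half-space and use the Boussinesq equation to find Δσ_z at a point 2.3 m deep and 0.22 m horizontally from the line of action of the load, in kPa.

Boussinesq vertical stress below a point load on an elastic half-space:
Δσ_z = 3P/(2πz²) · [1 + (r/z)²]^(−5/2)
r/z = 0.22/2.3 = 0.095652; [1+(r/z)²]^(−5/2) = 0.97749.
Δσ_z = 3×2350/(2π×2.3²) × 0.97749 = 212.11 × 0.97749 = 207.3 kPa

Δσ_z ≈ 207 kPa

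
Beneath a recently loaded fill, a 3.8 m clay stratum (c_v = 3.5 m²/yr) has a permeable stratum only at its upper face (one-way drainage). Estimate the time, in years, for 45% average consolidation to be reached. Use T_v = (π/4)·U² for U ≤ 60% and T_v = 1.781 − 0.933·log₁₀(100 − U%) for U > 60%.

t ≈ 0.656 years

Drainage path length: H_d = H = 3.8 m (single drainage).
U ≤ 60%: T_v = (π/4)·U² = (π/4)×0.45² = 0.15904.
t = T_v·H_d²/c_v = 0.15904×3.8²/3.5 = 0.6562 years.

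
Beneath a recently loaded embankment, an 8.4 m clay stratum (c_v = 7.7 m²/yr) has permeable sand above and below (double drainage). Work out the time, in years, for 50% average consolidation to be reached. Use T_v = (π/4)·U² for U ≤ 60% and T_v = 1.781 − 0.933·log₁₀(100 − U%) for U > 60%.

Drainage path length: H_d = H/2 = 4.2 m (double drainage).
U ≤ 60%: T_v = (π/4)·U² = (π/4)×0.5² = 0.19635.
t = T_v·H_d²/c_v = 0.19635×4.2²/7.7 = 0.4498 years.

t ≈ 0.45 years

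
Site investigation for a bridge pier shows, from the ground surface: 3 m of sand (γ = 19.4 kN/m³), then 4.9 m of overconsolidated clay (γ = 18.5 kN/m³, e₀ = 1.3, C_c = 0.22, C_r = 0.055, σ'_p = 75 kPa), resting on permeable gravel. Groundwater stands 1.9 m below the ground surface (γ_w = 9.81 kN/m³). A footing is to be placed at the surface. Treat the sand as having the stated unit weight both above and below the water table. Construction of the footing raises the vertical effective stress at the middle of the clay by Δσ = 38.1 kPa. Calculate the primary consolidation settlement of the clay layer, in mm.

S_c ≈ 76.4 mm

Mid-depth of clay below the ground surface: z = 3 + 4.9/2 = 5.45 m.
Total vertical stress at mid-clay: σ_v = 19.4×3 + 18.5×2.45 = 103.53 kPa.
Pore pressure: u = 9.81×(5.45 − 1.9) = 34.825 kPa.
Initial effective stress: σ'_0 = σ_v − u = 103.53 − 34.825 = 68.705 kPa.
Final effective stress: σ'_f = 68.705 + 38.1 = 106.81 kPa.
σ'_f = 106.81 > σ'_p = 75 kPa, so the stress path crosses the preconsolidation pressure — recompression up to σ'_p, then virgin compression beyond:
S_c = H/(1+e₀)·[C_r·log₁₀(σ'_p/σ'_0) + C_c·log₁₀(σ'_f/σ'_p)]
    = 4.9/2.3 × [0.055×log₁₀(75/68.705) + 0.22×log₁₀(106.81/75)]
    = 2.1304 × [0.002094 + 0.033781] = 0.07643 m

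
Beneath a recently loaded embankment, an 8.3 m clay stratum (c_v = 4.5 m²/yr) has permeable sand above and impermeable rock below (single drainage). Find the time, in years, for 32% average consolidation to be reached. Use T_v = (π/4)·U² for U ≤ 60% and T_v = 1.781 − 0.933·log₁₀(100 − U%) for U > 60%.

t ≈ 1.23 years

Drainage path length: H_d = H = 8.3 m (single drainage).
U ≤ 60%: T_v = (π/4)·U² = (π/4)×0.32² = 0.080425.
t = T_v·H_d²/c_v = 0.080425×8.3²/4.5 = 1.231 years.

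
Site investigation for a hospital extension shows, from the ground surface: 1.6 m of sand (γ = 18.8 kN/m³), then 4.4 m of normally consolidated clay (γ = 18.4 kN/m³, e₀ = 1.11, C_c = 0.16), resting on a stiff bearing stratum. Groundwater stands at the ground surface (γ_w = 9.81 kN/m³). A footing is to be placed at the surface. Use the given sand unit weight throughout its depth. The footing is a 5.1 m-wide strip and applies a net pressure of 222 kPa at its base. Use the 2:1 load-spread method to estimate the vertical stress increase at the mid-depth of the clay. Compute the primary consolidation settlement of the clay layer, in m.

S_c ≈ 0.228 m

Mid-depth of clay below the ground surface: z = 1.6 + 4.4/2 = 3.8 m.
Total vertical stress at mid-clay: σ_v = 18.8×1.6 + 18.4×2.2 = 70.56 kPa.
Pore pressure: u = 9.81×(3.8 − 0) = 37.278 kPa.
Initial effective stress: σ'_0 = σ_v − u = 70.56 − 37.278 = 33.282 kPa.
Stress increase at mid-clay by the 2:1 spreading method:
Δσ = qB/(B+z) = 222×5.1/(5.1+3.8) = 127.21 kPa
Final effective stress: σ'_f = σ'_0 + Δσ = 33.282 + 127.21 = 160.49 kPa.
Normally consolidated clay, so the full stress increment lies on the virgin compression line:
S_c = C_c·H/(1+e₀)·log₁₀(σ'_f/σ'_0) = 0.16×4.4/(1+1.11)×log₁₀(160.49/33.282)
    = 0.33365 × 0.68324 = 0.228 m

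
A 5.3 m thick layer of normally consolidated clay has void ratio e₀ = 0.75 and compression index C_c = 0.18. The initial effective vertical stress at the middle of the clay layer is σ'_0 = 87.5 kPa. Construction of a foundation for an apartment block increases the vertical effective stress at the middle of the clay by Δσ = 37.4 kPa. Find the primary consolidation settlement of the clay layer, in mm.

Final effective stress: σ'_f = σ'_0 + Δσ = 87.5 + 37.4 = 124.9 kPa.
Normally consolidated clay, so the full stress increment lies on the virgin compression line:
S_c = C_c·H/(1+e₀)·log₁₀(σ'_f/σ'_0) = 0.18×5.3/(1+0.75)×log₁₀(124.9/87.5)
    = 0.54514 × 0.15455 = 0.08425 m

S_c ≈ 84.3 mm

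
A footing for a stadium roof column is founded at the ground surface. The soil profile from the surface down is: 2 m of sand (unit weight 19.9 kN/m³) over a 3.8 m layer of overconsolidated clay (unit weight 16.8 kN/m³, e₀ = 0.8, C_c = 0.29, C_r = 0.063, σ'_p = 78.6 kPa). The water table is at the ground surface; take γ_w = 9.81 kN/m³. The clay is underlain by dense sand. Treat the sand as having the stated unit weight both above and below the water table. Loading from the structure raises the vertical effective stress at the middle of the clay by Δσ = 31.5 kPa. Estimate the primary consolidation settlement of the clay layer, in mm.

S_c ≈ 38.3 mm

Mid-depth of clay below the ground surface: z = 2 + 3.8/2 = 3.9 m.
Total vertical stress at mid-clay: σ_v = 19.9×2 + 16.8×1.9 = 71.72 kPa.
Pore pressure: u = 9.81×(3.9 − 0) = 38.259 kPa.
Initial effective stress: σ'_0 = σ_v − u = 71.72 − 38.259 = 33.461 kPa.
Final effective stress: σ'_f = 33.461 + 31.5 = 64.961 kPa.
σ'_f = 64.961 ≤ σ'_p = 78.6 kPa, so the clay remains overconsolidated and only the recompression index applies:
S_c = C_r·H/(1+e₀)·log₁₀(σ'_f/σ'_0) = 0.063×3.8/1.8×log₁₀(64.961/33.461)
    = 0.133 × 0.28811 = 0.03832 m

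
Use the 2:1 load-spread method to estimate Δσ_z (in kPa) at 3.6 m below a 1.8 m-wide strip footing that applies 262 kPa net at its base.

Δσ_z ≈ 87.3 kPa

By the 2:1 method the load spreads at 1 horizontal : 2 vertical, so at depth z the loaded area has grown by z in each plan dimension:
Δσ = qB/(B+z) = 262×1.8/(1.8+3.6) = 87.333 kPa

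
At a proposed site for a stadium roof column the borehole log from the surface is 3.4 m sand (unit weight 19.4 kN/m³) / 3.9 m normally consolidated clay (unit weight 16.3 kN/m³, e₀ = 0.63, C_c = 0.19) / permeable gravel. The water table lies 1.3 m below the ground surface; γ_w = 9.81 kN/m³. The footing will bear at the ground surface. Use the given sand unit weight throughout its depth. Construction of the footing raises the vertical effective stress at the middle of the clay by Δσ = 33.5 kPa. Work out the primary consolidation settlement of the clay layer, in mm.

Mid-depth of clay below the ground surface: z = 3.4 + 3.9/2 = 5.35 m.
Total vertical stress at mid-clay: σ_v = 19.4×3.4 + 16.3×1.95 = 97.745 kPa.
Pore pressure: u = 9.81×(5.35 − 1.3) = 39.73 kPa.
Initial effective stress: σ'_0 = σ_v − u = 97.745 − 39.73 = 58.015 kPa.
Final effective stress: σ'_f = σ'_0 + Δσ = 58.015 + 33.5 = 91.515 kPa.
Normally consolidated clay, so the full stress increment lies on the virgin compression line:
S_c = C_c·H/(1+e₀)·log₁₀(σ'_f/σ'_0) = 0.19×3.9/(1+0.63)×log₁₀(91.515/58.015)
    = 0.4546 × 0.19795 = 0.08999 m

S_c ≈ 90 mm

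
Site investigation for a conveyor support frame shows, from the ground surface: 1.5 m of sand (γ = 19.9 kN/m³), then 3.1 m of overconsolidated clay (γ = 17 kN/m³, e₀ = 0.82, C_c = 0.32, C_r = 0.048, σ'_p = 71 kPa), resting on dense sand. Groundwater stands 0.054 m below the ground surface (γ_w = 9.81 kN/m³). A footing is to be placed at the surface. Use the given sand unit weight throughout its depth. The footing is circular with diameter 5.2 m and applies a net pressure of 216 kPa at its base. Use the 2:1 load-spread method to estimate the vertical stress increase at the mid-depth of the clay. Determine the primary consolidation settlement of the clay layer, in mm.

S_c ≈ 144 mm

Mid-depth of clay below the ground surface: z = 1.5 + 3.1/2 = 3.05 m.
Total vertical stress at mid-clay: σ_v = 19.9×1.5 + 17×1.55 = 56.2 kPa.
Pore pressure: u = 9.81×(3.05 − 0.054) = 29.391 kPa.
Initial effective stress: σ'_0 = σ_v − u = 56.2 − 29.391 = 26.809 kPa.
Stress increase at mid-clay by the 2:1 spreading method:
Δσ ≈ qD²/(D+z)² = 216×5.2²/(5.2+3.05)² = 85.813 kPa
Final effective stress: σ'_f = 26.809 + 85.813 = 112.62 kPa.
σ'_f = 112.62 > σ'_p = 71 kPa, so the stress path crosses the preconsolidation pressure — recompression up to σ'_p, then virgin compression beyond:
S_c = H/(1+e₀)·[C_r·log₁₀(σ'_p/σ'_0) + C_c·log₁₀(σ'_f/σ'_p)]
    = 3.1/1.82 × [0.048×log₁₀(71/26.809) + 0.32×log₁₀(112.62/71)]
    = 1.7033 × [0.020303 + 0.064114] = 0.1438 m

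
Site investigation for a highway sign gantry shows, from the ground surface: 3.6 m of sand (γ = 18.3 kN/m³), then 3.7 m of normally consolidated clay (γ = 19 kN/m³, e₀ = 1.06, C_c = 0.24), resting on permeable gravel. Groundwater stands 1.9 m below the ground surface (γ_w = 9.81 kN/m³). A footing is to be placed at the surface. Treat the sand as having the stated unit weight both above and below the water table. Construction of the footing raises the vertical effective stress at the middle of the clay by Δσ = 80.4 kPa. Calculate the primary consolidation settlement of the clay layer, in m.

S_c ≈ 0.149 m

Mid-depth of clay below the ground surface: z = 3.6 + 3.7/2 = 5.45 m.
Total vertical stress at mid-clay: σ_v = 18.3×3.6 + 19×1.85 = 101.03 kPa.
Pore pressure: u = 9.81×(5.45 − 1.9) = 34.825 kPa.
Initial effective stress: σ'_0 = σ_v − u = 101.03 − 34.825 = 66.205 kPa.
Final effective stress: σ'_f = σ'_0 + Δσ = 66.205 + 80.4 = 146.61 kPa.
Normally consolidated clay, so the full stress increment lies on the virgin compression line:
S_c = C_c·H/(1+e₀)·log₁₀(σ'_f/σ'_0) = 0.24×3.7/(1+1.06)×log₁₀(146.61/66.205)
    = 0.43107 × 0.34527 = 0.1488 m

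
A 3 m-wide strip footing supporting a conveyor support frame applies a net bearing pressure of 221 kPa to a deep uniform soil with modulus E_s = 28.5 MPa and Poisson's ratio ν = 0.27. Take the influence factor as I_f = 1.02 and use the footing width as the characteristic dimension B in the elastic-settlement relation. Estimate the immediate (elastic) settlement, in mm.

Immediate (elastic) settlement: S_e = q·B·(1−ν²)/E_s · I_f.
E_s = 28.5 MPa = 28500 kPa.
S_e = 221 × 3 × (1 − 0.27²) / 28500 × 1.02
    = 221 × 3 × 0.9271 / 28500 × 1.02
    = 0.022 m = 22 mm

S_e ≈ 22 mm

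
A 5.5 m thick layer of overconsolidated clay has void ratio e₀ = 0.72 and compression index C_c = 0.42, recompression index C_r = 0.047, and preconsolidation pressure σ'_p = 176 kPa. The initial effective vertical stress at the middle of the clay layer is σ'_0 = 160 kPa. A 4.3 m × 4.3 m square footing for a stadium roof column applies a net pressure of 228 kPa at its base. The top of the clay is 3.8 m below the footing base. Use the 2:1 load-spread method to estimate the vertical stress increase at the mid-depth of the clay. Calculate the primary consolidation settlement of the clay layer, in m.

S_c ≈ 0.0684 m

Mid-depth of clay below the footing base: z = 3.8 + 5.5/2 = 6.55 m.
Stress increase at mid-clay by the 2:1 spreading method:
Δσ = qBL/((B+z)(L+z)) = 228×4.3×4.3/((4.3+6.55)(4.3+6.55)) = 35.811 kPa
Final effective stress: σ'_f = 160 + 35.811 = 195.81 kPa.
σ'_f = 195.81 > σ'_p = 176 kPa, so the stress path crosses the preconsolidation pressure — recompression up to σ'_p, then virgin compression beyond:
S_c = H/(1+e₀)·[C_r·log₁₀(σ'_p/σ'_0) + C_c·log₁₀(σ'_f/σ'_p)]
    = 5.5/1.72 × [0.047×log₁₀(176/160) + 0.42×log₁₀(195.81/176)]
    = 3.1977 × [0.0019455 + 0.019455] = 0.06843 m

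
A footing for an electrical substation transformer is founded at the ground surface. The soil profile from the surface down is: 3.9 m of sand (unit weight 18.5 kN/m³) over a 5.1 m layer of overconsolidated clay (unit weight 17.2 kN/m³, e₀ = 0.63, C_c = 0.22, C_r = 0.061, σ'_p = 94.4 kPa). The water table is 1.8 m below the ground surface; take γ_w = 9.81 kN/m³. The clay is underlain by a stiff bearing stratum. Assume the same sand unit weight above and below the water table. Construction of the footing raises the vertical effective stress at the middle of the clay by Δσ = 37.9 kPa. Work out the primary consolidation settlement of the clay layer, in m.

S_c ≈ 0.0654 m

Mid-depth of clay below the ground surface: z = 3.9 + 5.1/2 = 6.45 m.
Total vertical stress at mid-clay: σ_v = 18.5×3.9 + 17.2×2.55 = 116.01 kPa.
Pore pressure: u = 9.81×(6.45 − 1.8) = 45.617 kPa.
Initial effective stress: σ'_0 = σ_v − u = 116.01 − 45.617 = 70.393 kPa.
Final effective stress: σ'_f = 70.393 + 37.9 = 108.29 kPa.
σ'_f = 108.29 > σ'_p = 94.4 kPa, so the stress path crosses the preconsolidation pressure — recompression up to σ'_p, then virgin compression beyond:
S_c = H/(1+e₀)·[C_r·log₁₀(σ'_p/σ'_0) + C_c·log₁₀(σ'_f/σ'_p)]
    = 5.1/1.63 × [0.061×log₁₀(94.4/70.393) + 0.22×log₁₀(108.29/94.4)]
    = 3.1288 × [0.007774 + 0.013116] = 0.06536 m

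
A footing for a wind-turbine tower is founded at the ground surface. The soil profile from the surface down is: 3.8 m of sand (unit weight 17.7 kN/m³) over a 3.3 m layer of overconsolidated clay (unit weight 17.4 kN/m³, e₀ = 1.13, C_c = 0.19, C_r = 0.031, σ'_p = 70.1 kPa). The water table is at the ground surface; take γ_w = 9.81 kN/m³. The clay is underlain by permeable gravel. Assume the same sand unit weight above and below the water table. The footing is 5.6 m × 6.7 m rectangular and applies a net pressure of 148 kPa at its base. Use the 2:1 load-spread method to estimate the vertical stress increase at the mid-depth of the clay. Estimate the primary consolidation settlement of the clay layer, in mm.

S_c ≈ 33.4 mm

Mid-depth of clay below the ground surface: z = 3.8 + 3.3/2 = 5.45 m.
Total vertical stress at mid-clay: σ_v = 17.7×3.8 + 17.4×1.65 = 95.97 kPa.
Pore pressure: u = 9.81×(5.45 − 0) = 53.465 kPa.
Initial effective stress: σ'_0 = σ_v − u = 95.97 − 53.465 = 42.505 kPa.
Stress increase at mid-clay by the 2:1 spreading method:
Δσ = qBL/((B+z)(L+z)) = 148×5.6×6.7/((5.6+5.45)(6.7+5.45)) = 41.361 kPa
Final effective stress: σ'_f = 42.505 + 41.361 = 83.866 kPa.
σ'_f = 83.866 > σ'_p = 70.1 kPa, so the stress path crosses the preconsolidation pressure — recompression up to σ'_p, then virgin compression beyond:
S_c = H/(1+e₀)·[C_r·log₁₀(σ'_p/σ'_0) + C_c·log₁₀(σ'_f/σ'_p)]
    = 3.3/2.13 × [0.031×log₁₀(70.1/42.505) + 0.19×log₁₀(83.866/70.1)]
    = 1.5493 × [0.0067356 + 0.014795] = 0.03336 m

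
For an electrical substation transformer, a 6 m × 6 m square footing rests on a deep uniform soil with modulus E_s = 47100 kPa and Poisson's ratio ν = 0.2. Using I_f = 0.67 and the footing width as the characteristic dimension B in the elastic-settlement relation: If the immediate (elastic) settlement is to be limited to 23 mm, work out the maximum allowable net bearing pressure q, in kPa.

S_e = q·B·(1−ν²)/E_s · I_f  ⇒  q = S_e·E_s / (B·(1−ν²)·I_f).
q = 0.023 × 47100 / (6 × 0.96 × 0.67) = 280.7 kPa

q ≈ 281 kPa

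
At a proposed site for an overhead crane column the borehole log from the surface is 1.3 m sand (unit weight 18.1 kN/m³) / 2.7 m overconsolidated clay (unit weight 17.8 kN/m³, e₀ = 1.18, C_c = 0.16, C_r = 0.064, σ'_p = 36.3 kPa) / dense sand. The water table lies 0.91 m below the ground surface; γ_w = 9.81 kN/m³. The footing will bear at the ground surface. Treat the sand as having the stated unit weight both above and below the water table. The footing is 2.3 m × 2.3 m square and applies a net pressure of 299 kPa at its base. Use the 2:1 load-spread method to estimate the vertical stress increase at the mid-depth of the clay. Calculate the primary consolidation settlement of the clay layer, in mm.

S_c ≈ 88.8 mm

Mid-depth of clay below the ground surface: z = 1.3 + 2.7/2 = 2.65 m.
Total vertical stress at mid-clay: σ_v = 18.1×1.3 + 17.8×1.35 = 47.56 kPa.
Pore pressure: u = 9.81×(2.65 − 0.91) = 17.069 kPa.
Initial effective stress: σ'_0 = σ_v − u = 47.56 − 17.069 = 30.491 kPa.
Stress increase at mid-clay by the 2:1 spreading method:
Δσ = qBL/((B+z)(L+z)) = 299×2.3×2.3/((2.3+2.65)(2.3+2.65)) = 64.553 kPa
Final effective stress: σ'_f = 30.491 + 64.553 = 95.044 kPa.
σ'_f = 95.044 > σ'_p = 36.3 kPa, so the stress path crosses the preconsolidation pressure — recompression up to σ'_p, then virgin compression beyond:
S_c = H/(1+e₀)·[C_r·log₁₀(σ'_p/σ'_0) + C_c·log₁₀(σ'_f/σ'_p)]
    = 2.7/2.18 × [0.064×log₁₀(36.3/30.491) + 0.16×log₁₀(95.044/36.3)]
    = 1.2385 × [0.004847 + 0.066883] = 0.08884 m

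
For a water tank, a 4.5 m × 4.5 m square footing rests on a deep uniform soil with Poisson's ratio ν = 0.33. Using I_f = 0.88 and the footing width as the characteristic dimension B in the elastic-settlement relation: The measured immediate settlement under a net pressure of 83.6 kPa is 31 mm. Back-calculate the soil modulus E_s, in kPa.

S_e = q·B·(1−ν²)/E_s · I_f  ⇒  E_s = q·B·(1−ν²)·I_f / S_e.
E_s = 83.6 × 4.5 × 0.8911 × 0.88 / 0.031 = 9516 kPa

E_s ≈ 9520 kPa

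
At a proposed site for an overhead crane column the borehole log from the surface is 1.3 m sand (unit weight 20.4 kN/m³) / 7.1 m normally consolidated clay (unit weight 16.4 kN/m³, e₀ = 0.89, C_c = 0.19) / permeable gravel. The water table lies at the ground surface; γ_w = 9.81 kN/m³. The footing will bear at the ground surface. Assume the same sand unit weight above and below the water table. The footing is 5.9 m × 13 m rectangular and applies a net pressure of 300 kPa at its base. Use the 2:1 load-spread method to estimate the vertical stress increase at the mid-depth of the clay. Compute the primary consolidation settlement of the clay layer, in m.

Mid-depth of clay below the ground surface: z = 1.3 + 7.1/2 = 4.85 m.
Total vertical stress at mid-clay: σ_v = 20.4×1.3 + 16.4×3.55 = 84.74 kPa.
Pore pressure: u = 9.81×(4.85 − 0) = 47.578 kPa.
Initial effective stress: σ'_0 = σ_v − u = 84.74 − 47.578 = 37.162 kPa.
Stress increase at mid-clay by the 2:1 spreading method:
Δσ = qBL/((B+z)(L+z)) = 300×5.9×13/((5.9+4.85)(13+4.85)) = 119.91 kPa
Final effective stress: σ'_f = σ'_0 + Δσ = 37.162 + 119.91 = 157.07 kPa.
Normally consolidated clay, so the full stress increment lies on the virgin compression line:
S_c = C_c·H/(1+e₀)·log₁₀(σ'_f/σ'_0) = 0.19×7.1/(1+0.89)×log₁₀(157.07/37.162)
    = 0.71376 × 0.62599 = 0.4468 m

S_c ≈ 0.447 m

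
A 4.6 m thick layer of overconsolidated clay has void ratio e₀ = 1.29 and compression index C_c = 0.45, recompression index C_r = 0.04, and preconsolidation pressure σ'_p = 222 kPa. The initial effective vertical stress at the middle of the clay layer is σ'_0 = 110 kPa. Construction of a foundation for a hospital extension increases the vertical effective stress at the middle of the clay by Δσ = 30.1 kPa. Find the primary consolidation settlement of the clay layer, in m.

Final effective stress: σ'_f = 110 + 30.1 = 140.1 kPa.
σ'_f = 140.1 ≤ σ'_p = 222 kPa, so the clay remains overconsolidated and only the recompression index applies:
S_c = C_r·H/(1+e₀)·log₁₀(σ'_f/σ'_0) = 0.04×4.6/2.29×log₁₀(140.1/110)
    = 0.080348 × 0.10505 = 0.008441 m

S_c ≈ 0.00844 m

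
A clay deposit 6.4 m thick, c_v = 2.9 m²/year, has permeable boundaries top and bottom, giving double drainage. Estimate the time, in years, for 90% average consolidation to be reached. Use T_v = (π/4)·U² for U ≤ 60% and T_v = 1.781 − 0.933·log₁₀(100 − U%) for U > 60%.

Drainage path length: H_d = H/2 = 3.2 m (double drainage).
U > 60%: T_v = 1.781 − 0.933·log₁₀(100 − 90) = 0.848.
t = T_v·H_d²/c_v = 0.848×3.2²/2.9 = 2.994 years.

t ≈ 2.99 years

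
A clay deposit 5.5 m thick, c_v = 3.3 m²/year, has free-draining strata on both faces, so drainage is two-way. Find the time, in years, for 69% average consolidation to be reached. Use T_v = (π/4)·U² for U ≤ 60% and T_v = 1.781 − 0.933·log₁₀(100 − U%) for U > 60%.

Drainage path length: H_d = H/2 = 2.75 m (double drainage).
U > 60%: T_v = 1.781 − 0.933·log₁₀(100 − 69) = 0.38956.
t = T_v·H_d²/c_v = 0.38956×2.75²/3.3 = 0.8927 years.

t ≈ 0.893 years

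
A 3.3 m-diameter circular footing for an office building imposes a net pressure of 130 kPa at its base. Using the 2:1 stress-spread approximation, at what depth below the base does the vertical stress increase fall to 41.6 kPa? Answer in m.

2:1 spreading — at depth z the loaded area has grown by z in each plan dimension:
qD²/(D+z)² = Δσ_z ⇒ z = D(√(q/Δσ_z) − 1) = 3.3×(√(130/41.6) − 1) = 2.534 m

z ≈ 2.53 m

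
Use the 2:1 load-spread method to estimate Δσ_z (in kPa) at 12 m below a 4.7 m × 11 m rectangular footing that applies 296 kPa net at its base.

Δσ_z ≈ 39.8 kPa

By the 2:1 method the load spreads at 1 horizontal : 2 vertical, so at depth z the loaded area has grown by z in each plan dimension:
Δσ = qBL/((B+z)(L+z)) = 296×4.7×11/((4.7+12)(11+12)) = 39.842 kPa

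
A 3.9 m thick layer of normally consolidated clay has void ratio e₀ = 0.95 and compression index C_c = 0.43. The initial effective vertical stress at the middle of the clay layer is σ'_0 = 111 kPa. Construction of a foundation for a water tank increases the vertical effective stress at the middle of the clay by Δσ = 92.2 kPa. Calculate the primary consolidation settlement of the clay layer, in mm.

Final effective stress: σ'_f = σ'_0 + Δσ = 111 + 92.2 = 203.2 kPa.
Normally consolidated clay, so the full stress increment lies on the virgin compression line:
S_c = C_c·H/(1+e₀)·log₁₀(σ'_f/σ'_0) = 0.43×3.9/(1+0.95)×log₁₀(203.2/111)
    = 0.86 × 0.2626 = 0.2258 m

S_c ≈ 226 mm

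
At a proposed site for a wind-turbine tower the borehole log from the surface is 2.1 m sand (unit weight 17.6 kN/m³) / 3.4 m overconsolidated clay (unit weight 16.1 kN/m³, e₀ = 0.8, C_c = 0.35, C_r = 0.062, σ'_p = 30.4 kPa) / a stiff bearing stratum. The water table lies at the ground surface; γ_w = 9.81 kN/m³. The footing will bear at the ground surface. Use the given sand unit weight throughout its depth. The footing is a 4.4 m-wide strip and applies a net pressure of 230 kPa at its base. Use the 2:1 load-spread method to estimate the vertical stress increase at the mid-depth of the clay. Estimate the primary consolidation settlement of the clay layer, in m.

S_c ≈ 0.465 m

Mid-depth of clay below the ground surface: z = 2.1 + 3.4/2 = 3.8 m.
Total vertical stress at mid-clay: σ_v = 17.6×2.1 + 16.1×1.7 = 64.33 kPa.
Pore pressure: u = 9.81×(3.8 − 0) = 37.278 kPa.
Initial effective stress: σ'_0 = σ_v − u = 64.33 − 37.278 = 27.052 kPa.
Stress increase at mid-clay by the 2:1 spreading method:
Δσ = qB/(B+z) = 230×4.4/(4.4+3.8) = 123.41 kPa
Final effective stress: σ'_f = 27.052 + 123.41 = 150.46 kPa.
σ'_f = 150.46 > σ'_p = 30.4 kPa, so the stress path crosses the preconsolidation pressure — recompression up to σ'_p, then virgin compression beyond:
S_c = H/(1+e₀)·[C_r·log₁₀(σ'_p/σ'_0) + C_c·log₁₀(σ'_f/σ'_p)]
    = 3.4/1.8 × [0.062×log₁₀(30.4/27.052) + 0.35×log₁₀(150.46/30.4)]
    = 1.8889 × [0.0031418 + 0.24309] = 0.4651 m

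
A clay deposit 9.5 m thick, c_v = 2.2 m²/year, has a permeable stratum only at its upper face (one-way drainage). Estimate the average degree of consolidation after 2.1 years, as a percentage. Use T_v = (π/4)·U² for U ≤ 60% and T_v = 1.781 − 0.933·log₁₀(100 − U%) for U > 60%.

U ≈ 25.5 %

Drainage path length: H_d = H = 9.5 m (single drainage).
T_v = c_v·t/H_d² = 2.2×2.1/9.5² = 0.051191.
T_v = 0.051191 corresponds to the U ≤ 60% branch:
U = √(4T_v/π) = 0.2553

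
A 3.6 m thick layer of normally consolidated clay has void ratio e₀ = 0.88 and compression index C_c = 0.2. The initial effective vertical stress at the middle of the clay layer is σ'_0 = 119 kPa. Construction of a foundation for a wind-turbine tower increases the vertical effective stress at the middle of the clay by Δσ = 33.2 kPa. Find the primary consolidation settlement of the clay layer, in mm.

Final effective stress: σ'_f = σ'_0 + Δσ = 119 + 33.2 = 152.2 kPa.
Normally consolidated clay, so the full stress increment lies on the virgin compression line:
S_c = C_c·H/(1+e₀)·log₁₀(σ'_f/σ'_0) = 0.2×3.6/(1+0.88)×log₁₀(152.2/119)
    = 0.38298 × 0.10687 = 0.04093 m

S_c ≈ 40.9 mm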